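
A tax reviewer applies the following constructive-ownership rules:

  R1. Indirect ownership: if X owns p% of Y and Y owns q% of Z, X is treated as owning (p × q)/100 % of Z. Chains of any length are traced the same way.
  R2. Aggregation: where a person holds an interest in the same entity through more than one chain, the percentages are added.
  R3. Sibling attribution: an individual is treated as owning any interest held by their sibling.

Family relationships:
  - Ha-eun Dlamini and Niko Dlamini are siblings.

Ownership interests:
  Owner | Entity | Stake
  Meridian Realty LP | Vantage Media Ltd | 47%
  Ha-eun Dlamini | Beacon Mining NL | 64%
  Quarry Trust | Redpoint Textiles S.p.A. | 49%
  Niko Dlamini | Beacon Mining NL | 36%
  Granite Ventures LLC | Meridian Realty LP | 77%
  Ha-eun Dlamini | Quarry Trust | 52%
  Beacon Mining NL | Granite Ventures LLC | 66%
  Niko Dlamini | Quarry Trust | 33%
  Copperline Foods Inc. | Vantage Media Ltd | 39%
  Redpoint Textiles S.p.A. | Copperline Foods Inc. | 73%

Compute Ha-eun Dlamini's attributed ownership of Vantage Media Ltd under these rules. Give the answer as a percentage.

By sibling attribution (R3), Ha-eun Dlamini is treated as also owning Niko Dlamini's interest in Quarry Trust, giving 52% + 33% = 85%.
By sibling attribution (R3), Ha-eun Dlamini is treated as also owning Niko Dlamini's interest in Beacon Mining NL, giving 64% + 36% = 100%.
Chain via Quarry Trust → Redpoint Textiles S.p.A. → Copperline Foods Inc. (R1): 85% × 49% × 73% × 39% = 11.857755% of Vantage Media Ltd.
Chain via Beacon Mining NL → Granite Ventures LLC → Meridian Realty LP (R1): 100% × 66% × 77% × 47% = 23.8854% of Vantage Media Ltd.
Aggregating (R2): 11.857755% + 23.8854% = 35.743155%.

35.743155%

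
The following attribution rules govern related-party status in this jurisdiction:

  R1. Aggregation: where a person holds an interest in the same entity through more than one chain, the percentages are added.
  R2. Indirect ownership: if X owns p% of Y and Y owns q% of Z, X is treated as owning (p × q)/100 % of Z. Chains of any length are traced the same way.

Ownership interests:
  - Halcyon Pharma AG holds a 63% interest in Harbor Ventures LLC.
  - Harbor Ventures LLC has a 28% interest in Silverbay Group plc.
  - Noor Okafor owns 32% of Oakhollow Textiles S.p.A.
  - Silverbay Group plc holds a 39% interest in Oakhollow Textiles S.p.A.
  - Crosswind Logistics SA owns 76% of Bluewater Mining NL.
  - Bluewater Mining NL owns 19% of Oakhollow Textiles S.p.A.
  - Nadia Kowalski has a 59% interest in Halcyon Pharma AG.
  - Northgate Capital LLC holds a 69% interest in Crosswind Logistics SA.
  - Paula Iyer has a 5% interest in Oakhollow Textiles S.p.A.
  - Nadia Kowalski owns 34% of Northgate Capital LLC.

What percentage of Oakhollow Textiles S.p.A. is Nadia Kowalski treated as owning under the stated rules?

Chain via Halcyon Pharma AG → Harbor Ventures LLC → Silverbay Group plc (R2): 59% × 63% × 28% × 39% = 4.058964% of Oakhollow Textiles S.p.A.
Chain via Northgate Capital LLC → Crosswind Logistics SA → Bluewater Mining NL (R2): 34% × 69% × 76% × 19% = 3.387624% of Oakhollow Textiles S.p.A.
Aggregating (R1): 4.058964% + 3.387624% = 7.446588%.

7.446588%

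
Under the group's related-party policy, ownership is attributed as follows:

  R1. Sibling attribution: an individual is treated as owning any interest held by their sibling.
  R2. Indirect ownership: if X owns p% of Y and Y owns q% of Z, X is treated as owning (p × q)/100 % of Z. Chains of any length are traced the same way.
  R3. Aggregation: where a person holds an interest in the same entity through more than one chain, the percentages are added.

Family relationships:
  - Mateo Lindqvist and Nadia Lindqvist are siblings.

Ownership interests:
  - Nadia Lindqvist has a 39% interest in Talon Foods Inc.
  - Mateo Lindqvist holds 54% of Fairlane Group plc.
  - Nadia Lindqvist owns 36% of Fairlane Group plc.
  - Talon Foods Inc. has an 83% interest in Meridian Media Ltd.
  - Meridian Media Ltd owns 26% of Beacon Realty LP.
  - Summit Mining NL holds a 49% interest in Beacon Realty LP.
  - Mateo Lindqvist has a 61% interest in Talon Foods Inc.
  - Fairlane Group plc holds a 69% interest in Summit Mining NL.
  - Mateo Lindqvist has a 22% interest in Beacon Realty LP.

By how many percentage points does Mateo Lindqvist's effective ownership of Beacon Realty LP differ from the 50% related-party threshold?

By sibling attribution (R1), Mateo Lindqvist is treated as also owning Nadia Lindqvist's interest in Talon Foods Inc, giving 61% + 39% = 100%.
By sibling attribution (R1), Mateo Lindqvist is treated as also owning Nadia Lindqvist's interest in Fairlane Group plc, giving 54% + 36% = 90%.
Chain via Talon Foods Inc. → Meridian Media Ltd (R2): 100% × 83% × 26% = 21.58% of Beacon Realty LP.
Chain via Fairlane Group plc → Summit Mining NL (R2): 90% × 69% × 49% = 30.429% of Beacon Realty LP.
Direct interest in Beacon Realty LP: 22%.
Aggregating (R3): 21.58% + 30.429% + 22% = 74.009%.
74.009% exceeds the 50% threshold by 24.009 percentage points.

24.009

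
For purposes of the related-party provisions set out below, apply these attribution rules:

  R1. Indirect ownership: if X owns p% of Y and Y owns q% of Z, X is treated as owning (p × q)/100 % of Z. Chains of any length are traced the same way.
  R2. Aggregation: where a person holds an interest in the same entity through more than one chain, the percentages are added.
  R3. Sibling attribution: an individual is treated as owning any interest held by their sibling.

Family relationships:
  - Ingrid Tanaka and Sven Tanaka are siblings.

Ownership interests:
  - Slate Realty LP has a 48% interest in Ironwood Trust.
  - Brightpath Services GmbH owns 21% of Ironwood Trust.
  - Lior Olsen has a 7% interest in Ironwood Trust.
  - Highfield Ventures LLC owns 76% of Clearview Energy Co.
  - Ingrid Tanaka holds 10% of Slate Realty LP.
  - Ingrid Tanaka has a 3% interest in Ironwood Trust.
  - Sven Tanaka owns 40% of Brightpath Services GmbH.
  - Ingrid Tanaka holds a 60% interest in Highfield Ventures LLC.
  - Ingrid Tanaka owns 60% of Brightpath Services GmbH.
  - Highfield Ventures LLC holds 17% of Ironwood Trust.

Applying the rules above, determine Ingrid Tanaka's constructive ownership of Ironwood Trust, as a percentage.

By sibling attribution (R3), Ingrid Tanaka is treated as also owning Sven Tanaka's interest in Brightpath Services GmbH, giving 60% + 40% = 100%.
Chain via Highfield Ventures LLC (R1): 60% × 17% = 10.2% of Ironwood Trust.
Chain via Slate Realty LP (R1): 10% × 48% = 4.8% of Ironwood Trust.
Chain via Brightpath Services GmbH (R1): 100% × 21% = 21% of Ironwood Trust.
Direct interest in Ironwood Trust: 3%.
Aggregating (R2): 10.2% + 4.8% + 21% + 3% = 39%.

39%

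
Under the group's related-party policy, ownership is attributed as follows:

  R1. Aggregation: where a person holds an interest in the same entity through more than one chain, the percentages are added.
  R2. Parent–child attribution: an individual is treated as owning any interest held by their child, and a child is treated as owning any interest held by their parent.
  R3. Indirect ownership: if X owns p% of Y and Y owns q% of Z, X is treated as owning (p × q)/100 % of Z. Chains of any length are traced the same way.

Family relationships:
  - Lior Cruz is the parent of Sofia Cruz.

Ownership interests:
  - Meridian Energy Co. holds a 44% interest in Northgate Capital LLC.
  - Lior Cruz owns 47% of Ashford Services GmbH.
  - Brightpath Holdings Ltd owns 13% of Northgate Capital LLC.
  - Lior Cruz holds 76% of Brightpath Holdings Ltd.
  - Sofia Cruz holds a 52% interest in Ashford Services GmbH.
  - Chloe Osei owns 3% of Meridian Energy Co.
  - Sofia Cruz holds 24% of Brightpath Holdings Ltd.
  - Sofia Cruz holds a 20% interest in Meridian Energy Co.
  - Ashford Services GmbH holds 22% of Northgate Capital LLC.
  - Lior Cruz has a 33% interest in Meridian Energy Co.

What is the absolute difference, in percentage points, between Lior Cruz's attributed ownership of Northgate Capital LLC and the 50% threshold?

By parent–child attribution (R2), Lior Cruz is treated as also owning Sofia Cruz's interest in Brightpath Holdings Ltd, giving 76% + 24% = 100%.
By parent–child attribution (R2), Lior Cruz is treated as also owning Sofia Cruz's interest in Meridian Energy Co, giving 33% + 20% = 53%.
By parent–child attribution (R2), Lior Cruz is treated as also owning Sofia Cruz's interest in Ashford Services GmbH, giving 47% + 52% = 99%.
Chain via Brightpath Holdings Ltd (R3): 100% × 13% = 13% of Northgate Capital LLC.
Chain via Meridian Energy Co. (R3): 53% × 44% = 23.32% of Northgate Capital LLC.
Chain via Ashford Services GmbH (R3): 99% × 22% = 21.78% of Northgate Capital LLC.
Aggregating (R1): 13% + 23.32% + 21.78% = 58.1%.
58.1% exceeds the 50% threshold by 8.1 percentage points.

8.1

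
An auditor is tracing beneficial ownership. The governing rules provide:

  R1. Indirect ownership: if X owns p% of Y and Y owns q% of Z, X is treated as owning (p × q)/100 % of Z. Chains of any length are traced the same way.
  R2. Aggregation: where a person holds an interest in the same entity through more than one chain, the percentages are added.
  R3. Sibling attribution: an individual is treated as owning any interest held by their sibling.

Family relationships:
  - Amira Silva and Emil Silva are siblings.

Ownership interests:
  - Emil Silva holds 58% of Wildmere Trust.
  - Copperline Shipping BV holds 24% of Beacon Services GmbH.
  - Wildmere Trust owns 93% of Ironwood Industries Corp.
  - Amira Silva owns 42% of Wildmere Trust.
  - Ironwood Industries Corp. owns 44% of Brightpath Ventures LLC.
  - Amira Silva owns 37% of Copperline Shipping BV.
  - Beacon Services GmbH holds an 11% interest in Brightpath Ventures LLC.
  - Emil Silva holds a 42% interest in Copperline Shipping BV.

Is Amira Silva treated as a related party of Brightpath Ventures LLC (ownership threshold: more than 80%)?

No

By sibling attribution (R3), Amira Silva is treated as also owning Emil Silva's interest in Copperline Shipping BV, giving 37% + 42% = 79%.
By sibling attribution (R3), Amira Silva is treated as also owning Emil Silva's interest in Wildmere Trust, giving 42% + 58% = 100%.
Chain via Copperline Shipping BV → Beacon Services GmbH (R1): 79% × 24% × 11% = 2.0856% of Brightpath Ventures LLC.
Chain via Wildmere Trust → Ironwood Industries Corp. (R1): 100% × 93% × 44% = 40.92% of Brightpath Ventures LLC.
Aggregating (R2): 2.0856% + 40.92% = 43.0056%.
43.0056% does not exceed the 80% threshold, so Amira is not a related party to Brightpath Ventures LLC.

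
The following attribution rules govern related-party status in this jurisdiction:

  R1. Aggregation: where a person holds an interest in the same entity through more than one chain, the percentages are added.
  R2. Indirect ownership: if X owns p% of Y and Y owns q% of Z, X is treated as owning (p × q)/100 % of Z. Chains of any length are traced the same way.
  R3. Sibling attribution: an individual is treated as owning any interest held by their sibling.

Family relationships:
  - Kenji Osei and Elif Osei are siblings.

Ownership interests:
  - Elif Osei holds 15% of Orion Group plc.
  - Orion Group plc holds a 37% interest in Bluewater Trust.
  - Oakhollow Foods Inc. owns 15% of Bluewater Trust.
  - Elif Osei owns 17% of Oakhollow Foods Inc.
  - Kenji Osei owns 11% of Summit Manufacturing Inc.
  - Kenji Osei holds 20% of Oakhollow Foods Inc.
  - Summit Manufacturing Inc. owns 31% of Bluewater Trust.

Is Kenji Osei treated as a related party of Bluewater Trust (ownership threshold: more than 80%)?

No

By sibling attribution (R3), Kenji Osei is treated as also owning Elif Osei's interest in Oakhollow Foods Inc, giving 20% + 17% = 37%.
By sibling attribution (R3), Kenji Osei is treated as owning Elif Osei's 15% interest in Orion Group plc.
Chain via Summit Manufacturing Inc. (R2): 11% × 31% = 3.41% of Bluewater Trust.
Chain via Oakhollow Foods Inc. (R2): 37% × 15% = 5.55% of Bluewater Trust.
Chain via Orion Group plc (R2): 15% × 37% = 5.55% of Bluewater Trust.
Aggregating (R1): 3.41% + 5.55% + 5.55% = 14.51%.
14.51% does not exceed the 80% threshold, so Kenji is not a related party to Bluewater Trust.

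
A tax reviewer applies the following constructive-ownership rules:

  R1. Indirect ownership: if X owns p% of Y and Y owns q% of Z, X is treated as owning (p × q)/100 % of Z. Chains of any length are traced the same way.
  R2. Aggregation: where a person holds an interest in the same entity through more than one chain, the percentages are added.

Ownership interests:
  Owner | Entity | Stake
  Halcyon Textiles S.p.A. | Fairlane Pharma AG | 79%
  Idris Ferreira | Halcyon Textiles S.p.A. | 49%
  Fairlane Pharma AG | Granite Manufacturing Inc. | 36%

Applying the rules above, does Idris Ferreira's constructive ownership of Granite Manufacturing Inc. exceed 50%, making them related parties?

No

Chain via Halcyon Textiles S.p.A. → Fairlane Pharma AG (R1): 49% × 79% × 36% = 13.9356% of Granite Manufacturing Inc.
13.9356% does not exceed the 50% threshold, so Idris is not a related party to Granite Manufacturing Inc.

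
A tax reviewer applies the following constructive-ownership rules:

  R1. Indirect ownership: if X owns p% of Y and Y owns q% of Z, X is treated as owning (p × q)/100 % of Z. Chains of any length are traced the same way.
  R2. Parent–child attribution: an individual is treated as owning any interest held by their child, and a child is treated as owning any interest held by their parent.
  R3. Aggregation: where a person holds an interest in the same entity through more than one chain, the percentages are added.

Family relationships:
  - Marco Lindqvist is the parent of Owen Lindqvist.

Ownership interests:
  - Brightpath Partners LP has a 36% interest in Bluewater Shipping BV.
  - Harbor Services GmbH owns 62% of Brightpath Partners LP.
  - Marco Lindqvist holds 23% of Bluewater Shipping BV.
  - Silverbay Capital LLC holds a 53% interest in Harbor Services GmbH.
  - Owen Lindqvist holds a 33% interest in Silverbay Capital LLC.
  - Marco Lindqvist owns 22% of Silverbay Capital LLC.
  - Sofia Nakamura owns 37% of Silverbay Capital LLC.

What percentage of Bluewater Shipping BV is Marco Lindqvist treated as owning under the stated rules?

By parent–child attribution (R2), Marco Lindqvist is treated as also owning Owen Lindqvist's interest in Silverbay Capital LLC, giving 22% + 33% = 55%.
Chain via Silverbay Capital LLC → Harbor Services GmbH → Brightpath Partners LP (R1): 55% × 53% × 62% × 36% = 6.50628% of Bluewater Shipping BV.
Direct interest in Bluewater Shipping BV: 23%.
Aggregating (R3): 6.50628% + 23% = 29.50628%.

29.50628%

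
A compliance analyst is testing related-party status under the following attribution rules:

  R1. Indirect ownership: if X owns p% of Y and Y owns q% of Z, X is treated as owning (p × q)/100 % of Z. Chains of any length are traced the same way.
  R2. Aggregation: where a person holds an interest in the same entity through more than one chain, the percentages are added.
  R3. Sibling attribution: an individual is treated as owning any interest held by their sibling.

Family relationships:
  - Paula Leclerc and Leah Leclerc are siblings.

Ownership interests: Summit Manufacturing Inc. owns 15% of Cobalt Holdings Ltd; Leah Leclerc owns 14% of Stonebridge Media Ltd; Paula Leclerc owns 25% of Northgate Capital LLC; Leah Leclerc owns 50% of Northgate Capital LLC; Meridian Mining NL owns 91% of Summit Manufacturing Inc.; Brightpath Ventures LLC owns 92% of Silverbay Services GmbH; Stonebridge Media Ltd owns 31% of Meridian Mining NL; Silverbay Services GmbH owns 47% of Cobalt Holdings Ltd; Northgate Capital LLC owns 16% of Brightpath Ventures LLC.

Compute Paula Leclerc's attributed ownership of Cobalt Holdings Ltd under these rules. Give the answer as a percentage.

By sibling attribution (R3), Paula Leclerc is treated as also owning Leah Leclerc's interest in Northgate Capital LLC, giving 25% + 50% = 75%.
By sibling attribution (R3), Paula Leclerc is treated as owning Leah Leclerc's 14% interest in Stonebridge Media Ltd.
Chain via Northgate Capital LLC → Brightpath Ventures LLC → Silverbay Services GmbH (R1): 75% × 16% × 92% × 47% = 5.1888% of Cobalt Holdings Ltd.
Chain via Stonebridge Media Ltd → Meridian Mining NL → Summit Manufacturing Inc. (R1): 14% × 31% × 91% × 15% = 0.59241% of Cobalt Holdings Ltd.
Aggregating (R2): 5.1888% + 0.59241% = 5.78121%.

5.78121%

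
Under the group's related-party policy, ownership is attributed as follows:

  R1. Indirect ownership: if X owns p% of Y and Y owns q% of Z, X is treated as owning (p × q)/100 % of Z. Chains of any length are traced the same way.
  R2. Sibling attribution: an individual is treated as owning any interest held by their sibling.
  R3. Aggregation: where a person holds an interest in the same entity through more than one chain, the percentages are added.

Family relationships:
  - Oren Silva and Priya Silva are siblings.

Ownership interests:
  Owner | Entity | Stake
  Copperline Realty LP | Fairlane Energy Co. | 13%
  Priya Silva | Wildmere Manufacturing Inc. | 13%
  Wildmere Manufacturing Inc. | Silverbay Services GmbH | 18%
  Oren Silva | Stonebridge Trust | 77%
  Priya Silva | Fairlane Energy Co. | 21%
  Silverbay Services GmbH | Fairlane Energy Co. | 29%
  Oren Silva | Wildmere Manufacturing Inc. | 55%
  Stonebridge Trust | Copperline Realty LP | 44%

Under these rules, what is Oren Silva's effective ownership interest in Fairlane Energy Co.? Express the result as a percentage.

28.954%

By sibling attribution (R2), Oren Silva is treated as also owning Priya Silva's interest in Wildmere Manufacturing Inc, giving 55% + 13% = 68%.
By sibling attribution (R2), Oren Silva is treated as owning Priya Silva's 21% interest in Fairlane Energy Co.
Chain via Wildmere Manufacturing Inc. → Silverbay Services GmbH (R1): 68% × 18% × 29% = 3.5496% of Fairlane Energy Co.
Chain via Stonebridge Trust → Copperline Realty LP (R1): 77% × 44% × 13% = 4.4044% of Fairlane Energy Co.
Direct interest in Fairlane Energy Co: 21%.
Aggregating (R3): 3.5496% + 4.4044% + 21% = 28.954%.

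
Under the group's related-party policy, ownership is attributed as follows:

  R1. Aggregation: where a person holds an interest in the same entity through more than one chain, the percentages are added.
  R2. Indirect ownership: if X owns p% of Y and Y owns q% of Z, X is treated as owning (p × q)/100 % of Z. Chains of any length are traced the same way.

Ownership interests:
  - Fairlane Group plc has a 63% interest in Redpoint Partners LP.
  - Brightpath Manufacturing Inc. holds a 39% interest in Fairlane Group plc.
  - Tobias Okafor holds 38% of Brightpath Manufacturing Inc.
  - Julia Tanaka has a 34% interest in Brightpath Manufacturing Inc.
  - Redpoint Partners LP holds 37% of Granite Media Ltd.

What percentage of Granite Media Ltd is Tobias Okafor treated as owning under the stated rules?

3.454542%

Chain via Brightpath Manufacturing Inc. → Fairlane Group plc → Redpoint Partners LP (R2): 38% × 39% × 63% × 37% = 3.454542% of Granite Media Ltd.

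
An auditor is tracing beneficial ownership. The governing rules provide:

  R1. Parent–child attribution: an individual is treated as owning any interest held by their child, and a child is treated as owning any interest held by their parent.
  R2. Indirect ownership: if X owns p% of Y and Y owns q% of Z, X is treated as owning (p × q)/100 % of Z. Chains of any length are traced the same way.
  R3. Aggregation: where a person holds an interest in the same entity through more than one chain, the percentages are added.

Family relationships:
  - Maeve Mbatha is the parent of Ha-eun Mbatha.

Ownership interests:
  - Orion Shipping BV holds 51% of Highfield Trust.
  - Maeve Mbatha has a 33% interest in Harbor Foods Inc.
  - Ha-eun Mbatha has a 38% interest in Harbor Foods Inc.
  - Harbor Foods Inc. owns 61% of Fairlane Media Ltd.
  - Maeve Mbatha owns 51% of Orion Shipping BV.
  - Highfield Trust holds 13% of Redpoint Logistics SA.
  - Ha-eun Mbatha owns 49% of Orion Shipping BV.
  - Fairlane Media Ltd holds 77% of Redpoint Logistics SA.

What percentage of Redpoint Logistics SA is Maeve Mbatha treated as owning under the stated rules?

39.9787%

By parent–child attribution (R1), Maeve Mbatha is treated as also owning Ha-eun Mbatha's interest in Orion Shipping BV, giving 51% + 49% = 100%.
By parent–child attribution (R1), Maeve Mbatha is treated as also owning Ha-eun Mbatha's interest in Harbor Foods Inc, giving 33% + 38% = 71%.
Chain via Orion Shipping BV → Highfield Trust (R2): 100% × 51% × 13% = 6.63% of Redpoint Logistics SA.
Chain via Harbor Foods Inc. → Fairlane Media Ltd (R2): 71% × 61% × 77% = 33.3487% of Redpoint Logistics SA.
Aggregating (R3): 6.63% + 33.3487% = 39.9787%.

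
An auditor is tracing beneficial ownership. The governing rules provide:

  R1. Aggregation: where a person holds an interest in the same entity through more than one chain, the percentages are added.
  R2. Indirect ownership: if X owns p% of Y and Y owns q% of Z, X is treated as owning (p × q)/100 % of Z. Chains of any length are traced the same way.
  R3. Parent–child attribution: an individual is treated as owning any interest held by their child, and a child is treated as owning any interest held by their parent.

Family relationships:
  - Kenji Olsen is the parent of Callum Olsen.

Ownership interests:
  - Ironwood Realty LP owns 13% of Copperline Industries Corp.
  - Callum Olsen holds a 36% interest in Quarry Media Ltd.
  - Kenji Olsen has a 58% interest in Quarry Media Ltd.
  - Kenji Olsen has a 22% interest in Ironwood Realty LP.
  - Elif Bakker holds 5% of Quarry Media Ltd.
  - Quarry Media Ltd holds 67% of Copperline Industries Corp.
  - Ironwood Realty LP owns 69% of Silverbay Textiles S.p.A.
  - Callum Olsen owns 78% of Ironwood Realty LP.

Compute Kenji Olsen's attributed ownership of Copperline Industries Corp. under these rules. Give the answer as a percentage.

By parent–child attribution (R3), Kenji Olsen is treated as also owning Callum Olsen's interest in Quarry Media Ltd, giving 58% + 36% = 94%.
By parent–child attribution (R3), Kenji Olsen is treated as also owning Callum Olsen's interest in Ironwood Realty LP, giving 22% + 78% = 100%.
Chain via Quarry Media Ltd (R2): 94% × 67% = 62.98% of Copperline Industries Corp.
Chain via Ironwood Realty LP (R2): 100% × 13% = 13% of Copperline Industries Corp.
Aggregating (R1): 62.98% + 13% = 75.98%.

75.98%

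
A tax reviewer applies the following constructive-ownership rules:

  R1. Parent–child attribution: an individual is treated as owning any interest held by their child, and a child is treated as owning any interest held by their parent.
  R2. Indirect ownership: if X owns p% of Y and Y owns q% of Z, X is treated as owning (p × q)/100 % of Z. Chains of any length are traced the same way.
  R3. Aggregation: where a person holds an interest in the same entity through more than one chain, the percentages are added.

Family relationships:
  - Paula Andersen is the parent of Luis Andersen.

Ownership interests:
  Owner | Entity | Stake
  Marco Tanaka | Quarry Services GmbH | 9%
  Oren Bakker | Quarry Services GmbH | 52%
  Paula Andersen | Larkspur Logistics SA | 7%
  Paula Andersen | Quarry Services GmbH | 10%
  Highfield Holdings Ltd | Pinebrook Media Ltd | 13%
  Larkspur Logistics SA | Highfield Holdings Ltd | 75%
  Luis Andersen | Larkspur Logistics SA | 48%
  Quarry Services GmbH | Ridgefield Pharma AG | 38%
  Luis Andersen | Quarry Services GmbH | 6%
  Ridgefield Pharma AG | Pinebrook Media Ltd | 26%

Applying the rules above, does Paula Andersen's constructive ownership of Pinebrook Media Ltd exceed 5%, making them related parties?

By parent–child attribution (R1), Paula Andersen is treated as also owning Luis Andersen's interest in Quarry Services GmbH, giving 10% + 6% = 16%.
By parent–child attribution (R1), Paula Andersen is treated as also owning Luis Andersen's interest in Larkspur Logistics SA, giving 7% + 48% = 55%.
Chain via Quarry Services GmbH → Ridgefield Pharma AG (R2): 16% × 38% × 26% = 1.5808% of Pinebrook Media Ltd.
Chain via Larkspur Logistics SA → Highfield Holdings Ltd (R2): 55% × 75% × 13% = 5.3625% of Pinebrook Media Ltd.
Aggregating (R3): 1.5808% + 5.3625% = 6.9433%.
6.9433% exceeds the 5% threshold, so Paula is a related party to Pinebrook Media Ltd.

Yes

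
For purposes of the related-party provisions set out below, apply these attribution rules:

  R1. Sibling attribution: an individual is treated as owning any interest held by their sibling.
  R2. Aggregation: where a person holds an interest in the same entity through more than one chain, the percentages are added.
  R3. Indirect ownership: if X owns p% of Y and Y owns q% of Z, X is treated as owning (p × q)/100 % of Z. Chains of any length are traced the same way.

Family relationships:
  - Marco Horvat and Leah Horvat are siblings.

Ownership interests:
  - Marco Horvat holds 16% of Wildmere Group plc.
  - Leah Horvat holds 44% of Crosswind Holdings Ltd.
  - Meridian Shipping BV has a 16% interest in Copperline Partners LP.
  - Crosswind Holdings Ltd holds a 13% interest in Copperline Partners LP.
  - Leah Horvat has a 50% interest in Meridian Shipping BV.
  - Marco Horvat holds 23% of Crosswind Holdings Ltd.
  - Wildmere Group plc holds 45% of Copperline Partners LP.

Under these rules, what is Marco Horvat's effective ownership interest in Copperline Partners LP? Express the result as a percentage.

By sibling attribution (R1), Marco Horvat is treated as also owning Leah Horvat's interest in Crosswind Holdings Ltd, giving 23% + 44% = 67%.
By sibling attribution (R1), Marco Horvat is treated as owning Leah Horvat's 50% interest in Meridian Shipping BV.
Chain via Crosswind Holdings Ltd (R3): 67% × 13% = 8.71% of Copperline Partners LP.
Chain via Wildmere Group plc (R3): 16% × 45% = 7.2% of Copperline Partners LP.
Chain via Meridian Shipping BV (R3): 50% × 16% = 8% of Copperline Partners LP.
Aggregating (R2): 8.71% + 7.2% + 8% = 23.91%.

23.91%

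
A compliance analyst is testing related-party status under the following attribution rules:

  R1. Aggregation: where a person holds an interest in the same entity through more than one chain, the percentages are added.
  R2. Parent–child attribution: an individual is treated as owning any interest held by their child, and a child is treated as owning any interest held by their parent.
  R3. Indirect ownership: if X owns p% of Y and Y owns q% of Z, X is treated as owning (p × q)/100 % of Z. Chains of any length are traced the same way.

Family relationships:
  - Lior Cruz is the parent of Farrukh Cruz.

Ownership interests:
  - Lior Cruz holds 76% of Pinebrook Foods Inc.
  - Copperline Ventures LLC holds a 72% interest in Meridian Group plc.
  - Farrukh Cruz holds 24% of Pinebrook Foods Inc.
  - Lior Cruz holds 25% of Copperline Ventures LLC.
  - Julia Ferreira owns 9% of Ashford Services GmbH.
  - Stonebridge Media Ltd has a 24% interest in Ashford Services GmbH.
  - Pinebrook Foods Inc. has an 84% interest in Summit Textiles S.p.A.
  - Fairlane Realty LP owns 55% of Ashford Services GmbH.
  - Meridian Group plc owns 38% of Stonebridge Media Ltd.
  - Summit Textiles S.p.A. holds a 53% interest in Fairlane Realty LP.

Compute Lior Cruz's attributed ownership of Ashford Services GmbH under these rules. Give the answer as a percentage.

26.1276%

By parent–child attribution (R2), Lior Cruz is treated as also owning Farrukh Cruz's interest in Pinebrook Foods Inc, giving 76% + 24% = 100%.
Chain via Pinebrook Foods Inc. → Summit Textiles S.p.A. → Fairlane Realty LP (R3): 100% × 84% × 53% × 55% = 24.486% of Ashford Services GmbH.
Chain via Copperline Ventures LLC → Meridian Group plc → Stonebridge Media Ltd (R3): 25% × 72% × 38% × 24% = 1.6416% of Ashford Services GmbH.
Aggregating (R1): 24.486% + 1.6416% = 26.1276%.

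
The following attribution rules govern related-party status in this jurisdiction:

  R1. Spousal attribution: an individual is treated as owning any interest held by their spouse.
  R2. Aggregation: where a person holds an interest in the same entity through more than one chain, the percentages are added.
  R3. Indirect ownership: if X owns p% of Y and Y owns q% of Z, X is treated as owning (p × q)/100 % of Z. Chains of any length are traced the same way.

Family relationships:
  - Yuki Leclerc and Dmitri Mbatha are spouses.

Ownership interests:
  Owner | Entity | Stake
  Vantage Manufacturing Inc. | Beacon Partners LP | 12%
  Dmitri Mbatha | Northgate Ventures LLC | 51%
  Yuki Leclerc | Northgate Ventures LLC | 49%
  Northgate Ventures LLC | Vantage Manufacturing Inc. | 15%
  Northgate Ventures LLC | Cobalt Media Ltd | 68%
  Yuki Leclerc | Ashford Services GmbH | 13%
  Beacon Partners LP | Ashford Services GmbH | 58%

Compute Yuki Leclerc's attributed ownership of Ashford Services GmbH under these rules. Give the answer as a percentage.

By spousal attribution (R1), Yuki Leclerc is treated as also owning Dmitri Mbatha's interest in Northgate Ventures LLC, giving 49% + 51% = 100%.
Chain via Northgate Ventures LLC → Vantage Manufacturing Inc. → Beacon Partners LP (R3): 100% × 15% × 12% × 58% = 1.044% of Ashford Services GmbH.
Direct interest in Ashford Services GmbH: 13%.
Aggregating (R2): 1.044% + 13% = 14.044%.

14.044%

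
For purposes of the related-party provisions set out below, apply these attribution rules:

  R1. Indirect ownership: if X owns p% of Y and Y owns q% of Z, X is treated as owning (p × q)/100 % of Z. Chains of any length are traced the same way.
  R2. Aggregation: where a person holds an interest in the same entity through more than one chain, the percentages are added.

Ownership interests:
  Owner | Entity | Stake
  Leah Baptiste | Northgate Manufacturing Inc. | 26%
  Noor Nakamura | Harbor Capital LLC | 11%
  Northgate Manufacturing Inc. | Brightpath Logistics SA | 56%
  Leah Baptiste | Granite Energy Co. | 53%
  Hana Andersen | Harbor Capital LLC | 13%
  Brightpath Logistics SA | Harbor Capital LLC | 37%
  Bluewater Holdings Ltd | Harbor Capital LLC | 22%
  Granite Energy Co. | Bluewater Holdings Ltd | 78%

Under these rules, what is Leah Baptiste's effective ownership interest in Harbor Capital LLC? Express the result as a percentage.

14.482%

Chain via Granite Energy Co. → Bluewater Holdings Ltd (R1): 53% × 78% × 22% = 9.0948% of Harbor Capital LLC.
Chain via Northgate Manufacturing Inc. → Brightpath Logistics SA (R1): 26% × 56% × 37% = 5.3872% of Harbor Capital LLC.
Aggregating (R2): 9.0948% + 5.3872% = 14.482%.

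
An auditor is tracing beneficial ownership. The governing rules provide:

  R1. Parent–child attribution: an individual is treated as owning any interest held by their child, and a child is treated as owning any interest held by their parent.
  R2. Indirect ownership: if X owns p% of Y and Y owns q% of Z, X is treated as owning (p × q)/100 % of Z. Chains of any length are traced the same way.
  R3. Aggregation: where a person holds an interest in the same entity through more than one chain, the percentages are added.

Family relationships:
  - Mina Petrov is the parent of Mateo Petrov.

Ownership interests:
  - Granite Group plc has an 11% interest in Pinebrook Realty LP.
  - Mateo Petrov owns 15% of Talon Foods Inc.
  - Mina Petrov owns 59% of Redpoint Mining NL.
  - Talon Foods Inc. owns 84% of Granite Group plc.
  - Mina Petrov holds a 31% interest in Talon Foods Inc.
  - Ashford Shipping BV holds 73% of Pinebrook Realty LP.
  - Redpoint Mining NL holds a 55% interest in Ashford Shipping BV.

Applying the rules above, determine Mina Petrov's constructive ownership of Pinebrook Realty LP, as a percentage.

27.9389%

By parent–child attribution (R1), Mina Petrov is treated as also owning Mateo Petrov's interest in Talon Foods Inc, giving 31% + 15% = 46%.
Chain via Redpoint Mining NL → Ashford Shipping BV (R2): 59% × 55% × 73% = 23.6885% of Pinebrook Realty LP.
Chain via Talon Foods Inc. → Granite Group plc (R2): 46% × 84% × 11% = 4.2504% of Pinebrook Realty LP.
Aggregating (R3): 23.6885% + 4.2504% = 27.9389%.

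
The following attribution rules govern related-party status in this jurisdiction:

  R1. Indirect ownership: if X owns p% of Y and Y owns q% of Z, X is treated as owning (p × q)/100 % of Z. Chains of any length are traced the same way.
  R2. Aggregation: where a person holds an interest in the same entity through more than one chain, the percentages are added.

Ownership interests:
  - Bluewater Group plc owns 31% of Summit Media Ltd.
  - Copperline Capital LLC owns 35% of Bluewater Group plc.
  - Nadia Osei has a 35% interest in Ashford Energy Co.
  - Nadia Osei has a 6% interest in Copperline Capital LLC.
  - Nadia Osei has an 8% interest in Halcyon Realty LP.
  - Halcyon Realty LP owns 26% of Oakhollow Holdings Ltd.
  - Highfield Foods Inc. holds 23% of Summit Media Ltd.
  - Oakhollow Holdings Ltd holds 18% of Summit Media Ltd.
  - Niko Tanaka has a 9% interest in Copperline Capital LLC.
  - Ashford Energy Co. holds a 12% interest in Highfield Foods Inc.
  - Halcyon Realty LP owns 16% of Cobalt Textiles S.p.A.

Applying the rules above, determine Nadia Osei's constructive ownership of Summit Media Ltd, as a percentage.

Chain via Copperline Capital LLC → Bluewater Group plc (R1): 6% × 35% × 31% = 0.651% of Summit Media Ltd.
Chain via Halcyon Realty LP → Oakhollow Holdings Ltd (R1): 8% × 26% × 18% = 0.3744% of Summit Media Ltd.
Chain via Ashford Energy Co. → Highfield Foods Inc. (R1): 35% × 12% × 23% = 0.966% of Summit Media Ltd.
Aggregating (R2): 0.651% + 0.3744% + 0.966% = 1.9914%.

1.9914%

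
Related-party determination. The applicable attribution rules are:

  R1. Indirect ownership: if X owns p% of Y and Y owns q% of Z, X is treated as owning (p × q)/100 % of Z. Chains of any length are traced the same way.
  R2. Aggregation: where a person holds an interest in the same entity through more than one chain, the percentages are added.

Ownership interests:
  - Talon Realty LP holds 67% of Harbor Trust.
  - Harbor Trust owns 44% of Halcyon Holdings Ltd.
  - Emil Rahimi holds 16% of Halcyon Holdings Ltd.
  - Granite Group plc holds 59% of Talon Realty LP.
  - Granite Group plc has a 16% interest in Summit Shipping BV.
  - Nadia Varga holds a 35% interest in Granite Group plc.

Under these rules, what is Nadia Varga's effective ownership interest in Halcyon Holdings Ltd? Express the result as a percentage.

Chain via Granite Group plc → Talon Realty LP → Harbor Trust (R1): 35% × 59% × 67% × 44% = 6.08762% of Halcyon Holdings Ltd.

6.08762%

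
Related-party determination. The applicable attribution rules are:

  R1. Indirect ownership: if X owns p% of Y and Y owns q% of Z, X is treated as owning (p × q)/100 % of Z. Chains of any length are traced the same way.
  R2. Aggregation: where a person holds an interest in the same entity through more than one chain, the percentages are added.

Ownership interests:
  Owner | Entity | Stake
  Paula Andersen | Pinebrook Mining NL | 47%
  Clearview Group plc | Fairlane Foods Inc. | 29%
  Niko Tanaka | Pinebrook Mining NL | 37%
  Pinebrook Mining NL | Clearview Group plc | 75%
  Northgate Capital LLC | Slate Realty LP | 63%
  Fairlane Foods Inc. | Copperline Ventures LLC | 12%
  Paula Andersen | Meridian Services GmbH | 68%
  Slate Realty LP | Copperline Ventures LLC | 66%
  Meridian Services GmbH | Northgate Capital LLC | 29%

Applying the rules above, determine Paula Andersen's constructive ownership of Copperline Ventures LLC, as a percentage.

Chain via Meridian Services GmbH → Northgate Capital LLC → Slate Realty LP (R1): 68% × 29% × 63% × 66% = 8.199576% of Copperline Ventures LLC.
Chain via Pinebrook Mining NL → Clearview Group plc → Fairlane Foods Inc. (R1): 47% × 75% × 29% × 12% = 1.2267% of Copperline Ventures LLC.
Aggregating (R2): 8.199576% + 1.2267% = 9.426276%.

9.426276%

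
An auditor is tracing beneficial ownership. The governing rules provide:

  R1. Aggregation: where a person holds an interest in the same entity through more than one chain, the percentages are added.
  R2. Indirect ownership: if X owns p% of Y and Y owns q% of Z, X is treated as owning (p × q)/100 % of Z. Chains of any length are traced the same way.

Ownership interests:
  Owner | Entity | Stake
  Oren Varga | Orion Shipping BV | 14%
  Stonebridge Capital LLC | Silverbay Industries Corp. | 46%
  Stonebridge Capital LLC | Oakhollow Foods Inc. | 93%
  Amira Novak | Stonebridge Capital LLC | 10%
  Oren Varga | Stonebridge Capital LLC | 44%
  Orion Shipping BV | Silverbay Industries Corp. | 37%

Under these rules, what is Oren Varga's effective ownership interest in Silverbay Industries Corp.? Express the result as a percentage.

Chain via Stonebridge Capital LLC (R2): 44% × 46% = 20.24% of Silverbay Industries Corp.
Chain via Orion Shipping BV (R2): 14% × 37% = 5.18% of Silverbay Industries Corp.
Aggregating (R1): 20.24% + 5.18% = 25.42%.

25.42%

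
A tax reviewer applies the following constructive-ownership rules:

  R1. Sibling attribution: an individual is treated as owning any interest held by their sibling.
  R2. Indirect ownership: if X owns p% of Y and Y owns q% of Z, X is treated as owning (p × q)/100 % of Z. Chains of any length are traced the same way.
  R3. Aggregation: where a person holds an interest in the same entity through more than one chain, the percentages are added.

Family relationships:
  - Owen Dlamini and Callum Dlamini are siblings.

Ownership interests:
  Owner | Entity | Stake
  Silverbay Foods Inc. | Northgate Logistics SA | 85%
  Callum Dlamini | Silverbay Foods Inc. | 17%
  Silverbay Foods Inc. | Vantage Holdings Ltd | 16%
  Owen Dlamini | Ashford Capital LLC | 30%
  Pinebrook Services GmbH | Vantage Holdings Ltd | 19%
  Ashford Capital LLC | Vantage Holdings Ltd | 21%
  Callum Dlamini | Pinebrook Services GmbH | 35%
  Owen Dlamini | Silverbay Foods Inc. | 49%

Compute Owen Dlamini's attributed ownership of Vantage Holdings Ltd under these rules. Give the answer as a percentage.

By sibling attribution (R1), Owen Dlamini is treated as also owning Callum Dlamini's interest in Silverbay Foods Inc, giving 49% + 17% = 66%.
By sibling attribution (R1), Owen Dlamini is treated as owning Callum Dlamini's 35% interest in Pinebrook Services GmbH.
Chain via Silverbay Foods Inc. (R2): 66% × 16% = 10.56% of Vantage Holdings Ltd.
Chain via Ashford Capital LLC (R2): 30% × 21% = 6.3% of Vantage Holdings Ltd.
Chain via Pinebrook Services GmbH (R2): 35% × 19% = 6.65% of Vantage Holdings Ltd.
Aggregating (R3): 10.56% + 6.3% + 6.65% = 23.51%.

23.51%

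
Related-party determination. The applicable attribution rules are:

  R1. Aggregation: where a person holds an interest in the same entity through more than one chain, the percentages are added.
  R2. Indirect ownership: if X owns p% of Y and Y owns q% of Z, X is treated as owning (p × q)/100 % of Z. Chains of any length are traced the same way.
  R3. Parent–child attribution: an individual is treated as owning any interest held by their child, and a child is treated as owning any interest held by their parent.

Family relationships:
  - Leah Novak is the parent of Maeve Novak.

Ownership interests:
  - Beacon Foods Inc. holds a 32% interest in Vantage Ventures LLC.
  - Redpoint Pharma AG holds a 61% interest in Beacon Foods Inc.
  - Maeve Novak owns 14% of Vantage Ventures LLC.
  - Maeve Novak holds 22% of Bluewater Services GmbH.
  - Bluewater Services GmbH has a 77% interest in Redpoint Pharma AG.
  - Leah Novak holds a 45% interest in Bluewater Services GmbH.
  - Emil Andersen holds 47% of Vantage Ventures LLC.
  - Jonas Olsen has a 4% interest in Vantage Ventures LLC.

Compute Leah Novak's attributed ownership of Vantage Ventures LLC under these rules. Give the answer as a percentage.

By parent–child attribution (R3), Leah Novak is treated as also owning Maeve Novak's interest in Bluewater Services GmbH, giving 45% + 22% = 67%.
By parent–child attribution (R3), Leah Novak is treated as owning Maeve Novak's 14% interest in Vantage Ventures LLC.
Chain via Bluewater Services GmbH → Redpoint Pharma AG → Beacon Foods Inc. (R2): 67% × 77% × 61% × 32% = 10.070368% of Vantage Ventures LLC.
Direct interest in Vantage Ventures LLC: 14%.
Aggregating (R1): 10.070368% + 14% = 24.070368%.

24.070368%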